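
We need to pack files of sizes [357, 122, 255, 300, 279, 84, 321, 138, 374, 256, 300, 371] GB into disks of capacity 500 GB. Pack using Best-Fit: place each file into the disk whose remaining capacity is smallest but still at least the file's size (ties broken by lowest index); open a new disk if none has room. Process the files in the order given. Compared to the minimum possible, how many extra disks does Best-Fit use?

Best-Fit: [357,122] [255] [300,84] [279] [321,138] [374] [256] [300] [371] → 9 disks.
9 files exceed 250 GB (half the capacity), and no two of those can share a disk, so at least 9 disks are needed.
So 9 is already optimal.

0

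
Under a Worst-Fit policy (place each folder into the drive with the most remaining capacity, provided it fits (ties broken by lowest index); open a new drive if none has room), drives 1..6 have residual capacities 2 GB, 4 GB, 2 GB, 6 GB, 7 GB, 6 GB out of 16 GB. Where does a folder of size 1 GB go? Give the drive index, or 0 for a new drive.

Drives with room: drive 1 (2 GB), drive 2 (4 GB), drive 3 (2 GB), drive 4 (6 GB), drive 5 (7 GB), drive 6 (6 GB).
Most room is drive 5 with 7 GB free.

5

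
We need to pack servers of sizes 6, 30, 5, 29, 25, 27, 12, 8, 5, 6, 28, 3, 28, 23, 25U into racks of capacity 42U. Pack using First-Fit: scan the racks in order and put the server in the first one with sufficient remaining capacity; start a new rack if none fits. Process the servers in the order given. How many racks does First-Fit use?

8 racks

rack 1: place 6U, 36U left
rack 1: place 30U, 6U left
rack 1: place 5U, 1U left
rack 2: place 29U, 13U left
rack 3: place 25U, 17U left
rack 4: place 27U, 15U left
rack 2: place 12U, 1U left
rack 3: place 8U, 9U left
rack 3: place 5U, 4U left
rack 4: place 6U, 9U left
rack 5: place 28U, 14U left
rack 3: place 3U, 1U left
rack 6: place 28U, 14U left
rack 7: place 23U, 19U left
rack 8: place 25U, 17U left
Final racks: [6,30,5] [29,12] [25,8,5,3] [27,6] [28] [28] [23] [25].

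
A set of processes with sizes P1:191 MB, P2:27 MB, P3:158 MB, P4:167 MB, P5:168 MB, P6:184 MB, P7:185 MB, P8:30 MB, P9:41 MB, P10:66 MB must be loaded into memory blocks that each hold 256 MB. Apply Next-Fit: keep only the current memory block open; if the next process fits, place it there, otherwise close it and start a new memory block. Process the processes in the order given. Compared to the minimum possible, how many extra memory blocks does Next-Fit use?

1

Next-Fit: [191,27] [158] [167] [168] [184] [185,30,41] [66] → 7 memory blocks.
6 processes exceed 128 MB (half the capacity), and no two of those can share a memory block, so at least 6 memory blocks are needed.
An optimal packing achieves that bound: [191,41] [185,66] [184,30,27] [168] [167] [158] → 6 memory blocks.
Excess: 7 − 6 = 1.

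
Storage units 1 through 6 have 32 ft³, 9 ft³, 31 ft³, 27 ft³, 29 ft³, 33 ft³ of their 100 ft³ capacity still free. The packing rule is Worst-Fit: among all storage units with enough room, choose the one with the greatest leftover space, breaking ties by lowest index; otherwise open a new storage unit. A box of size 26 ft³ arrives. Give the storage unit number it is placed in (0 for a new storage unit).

Storage units with room: storage unit 1 (32 ft³), storage unit 3 (31 ft³), storage unit 4 (27 ft³), storage unit 5 (29 ft³), storage unit 6 (33 ft³).
Most room is storage unit 6 with 33 ft³ free.

6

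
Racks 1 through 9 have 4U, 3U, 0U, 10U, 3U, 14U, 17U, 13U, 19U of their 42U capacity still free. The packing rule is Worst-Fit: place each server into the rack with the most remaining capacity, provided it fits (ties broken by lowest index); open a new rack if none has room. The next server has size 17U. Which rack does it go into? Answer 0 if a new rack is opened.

Racks with room: rack 7 (17U), rack 9 (19U).
Most room is rack 9 with 19U free.

9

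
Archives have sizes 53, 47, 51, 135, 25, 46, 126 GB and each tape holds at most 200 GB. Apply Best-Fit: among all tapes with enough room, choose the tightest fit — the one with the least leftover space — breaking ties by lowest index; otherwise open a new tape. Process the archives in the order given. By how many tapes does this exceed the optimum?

0

Best-Fit: [53,47,51,25] [135,46] [126] → 3 tapes.
Total size 483 GB; any packing needs at least ⌈483/200⌉ = 3 tapes.
So 3 is already optimal.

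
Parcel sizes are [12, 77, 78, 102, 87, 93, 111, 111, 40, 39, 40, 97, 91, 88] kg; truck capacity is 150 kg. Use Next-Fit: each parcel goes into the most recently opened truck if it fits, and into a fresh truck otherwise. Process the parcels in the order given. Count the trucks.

truck 1: place 12 kg, 138 kg left
truck 1: place 77 kg, 61 kg left
truck 2: place 78 kg, 72 kg left
truck 3: place 102 kg, 48 kg left
truck 4: place 87 kg, 63 kg left
truck 5: place 93 kg, 57 kg left
truck 6: place 111 kg, 39 kg left
truck 7: place 111 kg, 39 kg left
truck 8: place 40 kg, 110 kg left
truck 8: place 39 kg, 71 kg left
truck 8: place 40 kg, 31 kg left
truck 9: place 97 kg, 53 kg left
truck 10: place 91 kg, 59 kg left
truck 11: place 88 kg, 62 kg left
Final trucks: [12,77] [78] [102] [87] [93] [111] [111] [40,39,40] [97] [91] [88].

11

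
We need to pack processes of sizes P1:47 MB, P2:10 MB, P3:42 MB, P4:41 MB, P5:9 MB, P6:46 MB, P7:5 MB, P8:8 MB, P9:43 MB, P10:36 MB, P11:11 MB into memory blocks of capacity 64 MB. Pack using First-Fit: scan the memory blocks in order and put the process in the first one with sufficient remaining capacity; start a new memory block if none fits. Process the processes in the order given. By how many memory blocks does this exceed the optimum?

0

First-Fit: [47,10,5] [42,9,8] [41,11] [46] [43] [36] → 6 memory blocks.
6 processes exceed 32 MB (half the capacity), and no two of those can share a memory block, so at least 6 memory blocks are needed.
So 6 is already optimal.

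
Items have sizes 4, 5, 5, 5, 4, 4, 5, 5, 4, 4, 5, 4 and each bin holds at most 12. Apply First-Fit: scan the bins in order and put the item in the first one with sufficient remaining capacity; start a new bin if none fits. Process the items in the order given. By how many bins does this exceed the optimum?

First-Fit: [4,5] [5,5] [4,4,4] [5,5] [4,5] [4] → 6 bins.
Total size 54; any packing needs at least ⌈54/12⌉ = 5 bins.
An optimal packing achieves that bound: [5,5] [5,5] [5,5] [4,4,4] [4,4,4] → 5 bins.
Excess: 6 − 5 = 1.

1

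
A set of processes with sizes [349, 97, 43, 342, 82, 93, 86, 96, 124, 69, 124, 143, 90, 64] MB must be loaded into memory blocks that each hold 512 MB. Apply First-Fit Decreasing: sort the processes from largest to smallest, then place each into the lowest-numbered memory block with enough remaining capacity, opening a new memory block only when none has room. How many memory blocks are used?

4

Sorted descending: 349, 342, 143, 124, 124, 97, 96, 93, 90, 86, 82, 69, 64, 43.
Put 349 MB in memory block 1; 163 MB remain.
Put 342 MB in memory block 2; 170 MB remain.
Put 143 MB in memory block 1; 20 MB remain.
Put 124 MB in memory block 2; 46 MB remain.
Put 124 MB in memory block 3; 388 MB remain.
Put 97 MB in memory block 3; 291 MB remain.
Put 96 MB in memory block 3; 195 MB remain.
Put 93 MB in memory block 3; 102 MB remain.
Put 90 MB in memory block 3; 12 MB remain.
Put 86 MB in memory block 4; 426 MB remain.
Put 82 MB in memory block 4; 344 MB remain.
Put 69 MB in memory block 4; 275 MB remain.
Put 64 MB in memory block 4; 211 MB remain.
Put 43 MB in memory block 2; 3 MB remain.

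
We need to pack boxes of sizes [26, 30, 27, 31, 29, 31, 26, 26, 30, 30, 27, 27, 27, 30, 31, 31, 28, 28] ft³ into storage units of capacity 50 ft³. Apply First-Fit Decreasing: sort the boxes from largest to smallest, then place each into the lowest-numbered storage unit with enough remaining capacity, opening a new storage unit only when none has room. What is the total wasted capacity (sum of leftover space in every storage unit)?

Sorted descending: 31, 31, 31, 31, 30, 30, 30, 30, 29, 28, 28, 27, 27, 27, 27, 26, 26, 26.
31 ft³ → storage unit 1 (remaining 19 ft³)
31 ft³ → storage unit 2 (remaining 19 ft³)
31 ft³ → storage unit 3 (remaining 19 ft³)
31 ft³ → storage unit 4 (remaining 19 ft³)
30 ft³ → storage unit 5 (remaining 20 ft³)
30 ft³ → storage unit 6 (remaining 20 ft³)
30 ft³ → storage unit 7 (remaining 20 ft³)
30 ft³ → storage unit 8 (remaining 20 ft³)
29 ft³ → storage unit 9 (remaining 21 ft³)
28 ft³ → storage unit 10 (remaining 22 ft³)
28 ft³ → storage unit 11 (remaining 22 ft³)
27 ft³ → storage unit 12 (remaining 23 ft³)
27 ft³ → storage unit 13 (remaining 23 ft³)
27 ft³ → storage unit 14 (remaining 23 ft³)
27 ft³ → storage unit 15 (remaining 23 ft³)
26 ft³ → storage unit 16 (remaining 24 ft³)
26 ft³ → storage unit 17 (remaining 24 ft³)
26 ft³ → storage unit 18 (remaining 24 ft³)
18 storage units × 50 ft³ = 900 ft³; used 515 ft³; unused 385 ft³.

385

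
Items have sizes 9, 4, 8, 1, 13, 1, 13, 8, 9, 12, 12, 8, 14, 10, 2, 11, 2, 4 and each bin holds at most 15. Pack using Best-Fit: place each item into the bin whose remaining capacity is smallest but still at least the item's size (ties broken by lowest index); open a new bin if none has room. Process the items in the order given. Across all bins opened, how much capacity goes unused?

9 → bin 1 (remaining 6)
4 → bin 1 (remaining 2)
8 → bin 2 (remaining 7)
1 → bin 1 (remaining 1)
13 → bin 3 (remaining 2)
1 → bin 1 (remaining 0)
13 → bin 4 (remaining 2)
8 → bin 5 (remaining 7)
9 → bin 6 (remaining 6)
12 → bin 7 (remaining 3)
12 → bin 8 (remaining 3)
8 → bin 9 (remaining 7)
14 → bin 10 (remaining 1)
10 → bin 11 (remaining 5)
2 → bin 3 (remaining 0)
11 → bin 12 (remaining 4)
2 → bin 4 (remaining 0)
4 → bin 12 (remaining 0)
12 bins × 15 = 180; used 141; unused 39.

39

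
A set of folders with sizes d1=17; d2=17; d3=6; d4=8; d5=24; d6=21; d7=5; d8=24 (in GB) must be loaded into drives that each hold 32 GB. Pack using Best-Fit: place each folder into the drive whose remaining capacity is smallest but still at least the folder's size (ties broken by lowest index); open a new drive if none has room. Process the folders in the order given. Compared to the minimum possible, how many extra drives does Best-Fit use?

Best-Fit: [17,6,8] [17] [24,5] [21] [24] → 5 drives.
5 folders exceed 16 GB (half the capacity), and no two of those can share a drive, so at least 5 drives are needed.
So 5 is already optimal.

0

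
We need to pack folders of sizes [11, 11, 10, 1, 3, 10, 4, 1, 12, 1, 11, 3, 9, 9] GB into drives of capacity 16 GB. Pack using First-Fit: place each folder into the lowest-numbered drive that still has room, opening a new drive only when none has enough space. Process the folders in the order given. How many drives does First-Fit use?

8

11 GB → drive 1 (remaining 5 GB)
11 GB → drive 2 (remaining 5 GB)
10 GB → drive 3 (remaining 6 GB)
1 GB → drive 1 (remaining 4 GB)
3 GB → drive 1 (remaining 1 GB)
10 GB → drive 4 (remaining 6 GB)
4 GB → drive 2 (remaining 1 GB)
1 GB → drive 1 (remaining 0 GB)
12 GB → drive 5 (remaining 4 GB)
1 GB → drive 2 (remaining 0 GB)
11 GB → drive 6 (remaining 5 GB)
3 GB → drive 3 (remaining 3 GB)
9 GB → drive 7 (remaining 7 GB)
9 GB → drive 8 (remaining 7 GB)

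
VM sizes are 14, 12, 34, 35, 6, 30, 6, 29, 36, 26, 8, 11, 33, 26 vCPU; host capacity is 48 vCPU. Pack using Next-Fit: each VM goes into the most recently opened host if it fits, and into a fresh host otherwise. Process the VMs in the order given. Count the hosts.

Put 14 vCPU in host 1; 34 vCPU remain.
Put 12 vCPU in host 1; 22 vCPU remain.
Put 34 vCPU in host 2; 14 vCPU remain.
Put 35 vCPU in host 3; 13 vCPU remain.
Put 6 vCPU in host 3; 7 vCPU remain.
Put 30 vCPU in host 4; 18 vCPU remain.
Put 6 vCPU in host 4; 12 vCPU remain.
Put 29 vCPU in host 5; 19 vCPU remain.
Put 36 vCPU in host 6; 12 vCPU remain.
Put 26 vCPU in host 7; 22 vCPU remain.
Put 8 vCPU in host 7; 14 vCPU remain.
Put 11 vCPU in host 7; 3 vCPU remain.
Put 33 vCPU in host 8; 15 vCPU remain.
Put 26 vCPU in host 9; 22 vCPU remain.

9 hosts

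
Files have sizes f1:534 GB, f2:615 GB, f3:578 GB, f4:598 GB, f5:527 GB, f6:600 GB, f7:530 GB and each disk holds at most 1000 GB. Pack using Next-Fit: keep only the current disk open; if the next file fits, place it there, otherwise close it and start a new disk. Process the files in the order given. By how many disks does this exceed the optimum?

Next-Fit: [534] [615] [578] [598] [527] [600] [530] → 7 disks.
7 files exceed 500 GB (half the capacity), and no two of those can share a disk, so at least 7 disks are needed.
So 7 is already optimal.

0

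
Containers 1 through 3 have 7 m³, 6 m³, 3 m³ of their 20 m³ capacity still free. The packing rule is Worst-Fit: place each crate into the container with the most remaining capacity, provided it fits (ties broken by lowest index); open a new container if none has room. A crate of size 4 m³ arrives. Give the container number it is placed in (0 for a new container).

Containers with room: container 1 (7 m³), container 2 (6 m³).
Most room is container 1 with 7 m³ free.

1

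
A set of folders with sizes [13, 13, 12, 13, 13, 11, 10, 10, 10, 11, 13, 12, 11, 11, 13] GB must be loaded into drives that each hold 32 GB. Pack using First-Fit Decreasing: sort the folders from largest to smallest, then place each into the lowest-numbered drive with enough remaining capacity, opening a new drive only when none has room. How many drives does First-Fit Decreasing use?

Sorted descending: 13, 13, 13, 13, 13, 13, 12, 12, 11, 11, 11, 11, 10, 10, 10.
drive 1: place 13 GB, 19 GB left
drive 1: place 13 GB, 6 GB left
drive 2: place 13 GB, 19 GB left
drive 2: place 13 GB, 6 GB left
drive 3: place 13 GB, 19 GB left
drive 3: place 13 GB, 6 GB left
drive 4: place 12 GB, 20 GB left
drive 4: place 12 GB, 8 GB left
drive 5: place 11 GB, 21 GB left
drive 5: place 11 GB, 10 GB left
drive 6: place 11 GB, 21 GB left
drive 6: place 11 GB, 10 GB left
drive 5: place 10 GB, 0 GB left
drive 6: place 10 GB, 0 GB left
drive 7: place 10 GB, 22 GB left

7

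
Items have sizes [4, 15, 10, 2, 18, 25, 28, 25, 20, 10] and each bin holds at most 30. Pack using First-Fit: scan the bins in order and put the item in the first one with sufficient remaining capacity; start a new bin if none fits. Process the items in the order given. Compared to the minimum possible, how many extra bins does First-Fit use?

First-Fit: [4,15,10] [2,18,10] [25] [28] [25] [20] → 6 bins.
Total size 157; any packing needs at least ⌈157/30⌉ = 6 bins.
So 6 is already optimal.

0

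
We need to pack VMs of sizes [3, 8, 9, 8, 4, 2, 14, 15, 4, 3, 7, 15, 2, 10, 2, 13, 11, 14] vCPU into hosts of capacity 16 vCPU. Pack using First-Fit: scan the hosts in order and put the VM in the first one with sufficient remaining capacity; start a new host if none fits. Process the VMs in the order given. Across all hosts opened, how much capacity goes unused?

host 1: place 3 vCPU, 13 vCPU left
host 1: place 8 vCPU, 5 vCPU left
host 2: place 9 vCPU, 7 vCPU left
host 3: place 8 vCPU, 8 vCPU left
host 1: place 4 vCPU, 1 vCPU left
host 2: place 2 vCPU, 5 vCPU left
host 4: place 14 vCPU, 2 vCPU left
host 5: place 15 vCPU, 1 vCPU left
host 2: place 4 vCPU, 1 vCPU left
host 3: place 3 vCPU, 5 vCPU left
host 6: place 7 vCPU, 9 vCPU left
host 7: place 15 vCPU, 1 vCPU left
host 3: place 2 vCPU, 3 vCPU left
host 8: place 10 vCPU, 6 vCPU left
host 3: place 2 vCPU, 1 vCPU left
host 9: place 13 vCPU, 3 vCPU left
host 10: place 11 vCPU, 5 vCPU left
host 11: place 14 vCPU, 2 vCPU left
11 hosts × 16 vCPU = 176 vCPU; used 144 vCPU; unused 32 vCPU.

32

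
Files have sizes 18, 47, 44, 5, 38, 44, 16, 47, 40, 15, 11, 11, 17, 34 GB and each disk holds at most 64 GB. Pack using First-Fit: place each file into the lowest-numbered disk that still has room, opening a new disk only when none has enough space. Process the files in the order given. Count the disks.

7 disks

disk 1: place 18 GB, 46 GB left
disk 2: place 47 GB, 17 GB left
disk 1: place 44 GB, 2 GB left
disk 2: place 5 GB, 12 GB left
disk 3: place 38 GB, 26 GB left
disk 4: place 44 GB, 20 GB left
disk 3: place 16 GB, 10 GB left
disk 5: place 47 GB, 17 GB left
disk 6: place 40 GB, 24 GB left
disk 4: place 15 GB, 5 GB left
disk 2: place 11 GB, 1 GB left
disk 5: place 11 GB, 6 GB left
disk 6: place 17 GB, 7 GB left
disk 7: place 34 GB, 30 GB left
Final disks: [18,44] [47,5,11] [38,16] [44,15] [47,11] [40,17] [34].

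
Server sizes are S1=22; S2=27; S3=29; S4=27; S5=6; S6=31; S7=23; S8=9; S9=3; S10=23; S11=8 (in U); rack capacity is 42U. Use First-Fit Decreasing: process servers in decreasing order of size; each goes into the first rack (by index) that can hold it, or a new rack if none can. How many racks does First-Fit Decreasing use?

Sorted descending: 31, 29, 27, 27, 23, 23, 22, 9, 8, 6, 3.
31U → rack 1 (remaining 11U)
29U → rack 2 (remaining 13U)
27U → rack 3 (remaining 15U)
27U → rack 4 (remaining 15U)
23U → rack 5 (remaining 19U)
23U → rack 6 (remaining 19U)
22U → rack 7 (remaining 20U)
9U → rack 1 (remaining 2U)
8U → rack 2 (remaining 5U)
6U → rack 3 (remaining 9U)
3U → rack 2 (remaining 2U)
Final racks: [31,9] [29,8,3] [27,6] [27] [23] [23] [22].

7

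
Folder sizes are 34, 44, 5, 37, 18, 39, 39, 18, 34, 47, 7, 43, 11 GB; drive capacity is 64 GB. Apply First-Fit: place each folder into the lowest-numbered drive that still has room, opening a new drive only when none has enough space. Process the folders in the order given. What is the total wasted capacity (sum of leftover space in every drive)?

136

drive 1: place 34 GB, 30 GB left
drive 2: place 44 GB, 20 GB left
drive 1: place 5 GB, 25 GB left
drive 3: place 37 GB, 27 GB left
drive 1: place 18 GB, 7 GB left
drive 4: place 39 GB, 25 GB left
drive 5: place 39 GB, 25 GB left
drive 2: place 18 GB, 2 GB left
drive 6: place 34 GB, 30 GB left
drive 7: place 47 GB, 17 GB left
drive 1: place 7 GB, 0 GB left
drive 8: place 43 GB, 21 GB left
drive 3: place 11 GB, 16 GB left
8 drives × 64 GB = 512 GB; used 376 GB; unused 136 GB.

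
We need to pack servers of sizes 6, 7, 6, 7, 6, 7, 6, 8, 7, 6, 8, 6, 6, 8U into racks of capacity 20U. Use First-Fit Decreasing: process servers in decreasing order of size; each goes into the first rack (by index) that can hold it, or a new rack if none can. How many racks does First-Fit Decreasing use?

6 racks

Sorted descending: 8, 8, 8, 7, 7, 7, 7, 6, 6, 6, 6, 6, 6, 6.
Put 8U in rack 1; 12U remain.
Put 8U in rack 1; 4U remain.
Put 8U in rack 2; 12U remain.
Put 7U in rack 2; 5U remain.
Put 7U in rack 3; 13U remain.
Put 7U in rack 3; 6U remain.
Put 7U in rack 4; 13U remain.
Put 6U in rack 3; 0U remain.
Put 6U in rack 4; 7U remain.
Put 6U in rack 4; 1U remain.
Put 6U in rack 5; 14U remain.
Put 6U in rack 5; 8U remain.
Put 6U in rack 5; 2U remain.
Put 6U in rack 6; 14U remain.
Final racks: [8,8] [8,7] [7,7,6] [7,6,6] [6,6,6] [6].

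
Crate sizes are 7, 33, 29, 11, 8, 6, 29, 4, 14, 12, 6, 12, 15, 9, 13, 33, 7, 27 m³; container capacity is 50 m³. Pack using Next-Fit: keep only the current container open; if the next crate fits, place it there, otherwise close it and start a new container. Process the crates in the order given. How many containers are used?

container 1: place 7 m³, 43 m³ left
container 1: place 33 m³, 10 m³ left
container 2: place 29 m³, 21 m³ left
container 2: place 11 m³, 10 m³ left
container 2: place 8 m³, 2 m³ left
container 3: place 6 m³, 44 m³ left
container 3: place 29 m³, 15 m³ left
container 3: place 4 m³, 11 m³ left
container 4: place 14 m³, 36 m³ left
container 4: place 12 m³, 24 m³ left
container 4: place 6 m³, 18 m³ left
container 4: place 12 m³, 6 m³ left
container 5: place 15 m³, 35 m³ left
container 5: place 9 m³, 26 m³ left
container 5: place 13 m³, 13 m³ left
container 6: place 33 m³, 17 m³ left
container 6: place 7 m³, 10 m³ left
container 7: place 27 m³, 23 m³ left
Final containers: [7,33] [29,11,8] [6,29,4] [14,12,6,12] [15,9,13] [33,7] [27].

7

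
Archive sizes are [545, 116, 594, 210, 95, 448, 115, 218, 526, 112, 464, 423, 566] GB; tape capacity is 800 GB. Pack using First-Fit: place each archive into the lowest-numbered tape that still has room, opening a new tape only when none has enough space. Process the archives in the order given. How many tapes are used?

545 GB → tape 1 (remaining 255 GB)
116 GB → tape 1 (remaining 139 GB)
594 GB → tape 2 (remaining 206 GB)
210 GB → tape 3 (remaining 590 GB)
95 GB → tape 1 (remaining 44 GB)
448 GB → tape 3 (remaining 142 GB)
115 GB → tape 2 (remaining 91 GB)
218 GB → tape 4 (remaining 582 GB)
526 GB → tape 4 (remaining 56 GB)
112 GB → tape 3 (remaining 30 GB)
464 GB → tape 5 (remaining 336 GB)
423 GB → tape 6 (remaining 377 GB)
566 GB → tape 7 (remaining 234 GB)
Final tapes: [545,116,95] [594,115] [210,448,112] [218,526] [464] [423] [566].

7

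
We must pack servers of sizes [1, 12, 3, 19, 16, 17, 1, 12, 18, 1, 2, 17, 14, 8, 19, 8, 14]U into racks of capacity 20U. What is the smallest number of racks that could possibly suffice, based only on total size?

Total size = 1 + 12 + 3 + 19 + 16 + 17 + 1 + 12 + 18 + 1 + 2 + 17 + 14 + 8 + 19 + 8 + 14 = 182U.
⌈182 / 20⌉ = 10.

10 racks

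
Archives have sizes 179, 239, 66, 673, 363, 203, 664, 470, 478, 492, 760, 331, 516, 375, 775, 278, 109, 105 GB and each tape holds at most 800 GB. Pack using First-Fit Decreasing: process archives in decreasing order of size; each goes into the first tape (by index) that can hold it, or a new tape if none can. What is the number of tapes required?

Sorted descending: 775, 760, 673, 664, 516, 492, 478, 470, 375, 363, 331, 278, 239, 203, 179, 109, 105, 66.
tape 1: place 775 GB, 25 GB left
tape 2: place 760 GB, 40 GB left
tape 3: place 673 GB, 127 GB left
tape 4: place 664 GB, 136 GB left
tape 5: place 516 GB, 284 GB left
tape 6: place 492 GB, 308 GB left
tape 7: place 478 GB, 322 GB left
tape 8: place 470 GB, 330 GB left
tape 9: place 375 GB, 425 GB left
tape 9: place 363 GB, 62 GB left
tape 10: place 331 GB, 469 GB left
tape 5: place 278 GB, 6 GB left
tape 6: place 239 GB, 69 GB left
tape 7: place 203 GB, 119 GB left
tape 8: place 179 GB, 151 GB left
tape 3: place 109 GB, 18 GB left
tape 4: place 105 GB, 31 GB left
tape 6: place 66 GB, 3 GB left
Final tapes: [775] [760] [673,109] [664,105] [516,278] [492,239,66] [478,203] [470,179] [375,363] [331].

10 tapes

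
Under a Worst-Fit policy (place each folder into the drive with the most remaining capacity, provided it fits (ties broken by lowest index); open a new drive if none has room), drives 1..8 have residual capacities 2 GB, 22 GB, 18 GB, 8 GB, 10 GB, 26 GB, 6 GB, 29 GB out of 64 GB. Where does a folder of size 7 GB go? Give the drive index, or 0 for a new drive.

Drives with room: drive 2 (22 GB), drive 3 (18 GB), drive 4 (8 GB), drive 5 (10 GB), drive 6 (26 GB), drive 8 (29 GB).
Most room is drive 8 with 29 GB free.

8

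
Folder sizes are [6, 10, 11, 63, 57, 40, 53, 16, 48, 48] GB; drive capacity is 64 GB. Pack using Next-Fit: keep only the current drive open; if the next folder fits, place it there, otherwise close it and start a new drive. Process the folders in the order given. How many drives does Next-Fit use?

Put 6 GB in drive 1; 58 GB remain.
Put 10 GB in drive 1; 48 GB remain.
Put 11 GB in drive 1; 37 GB remain.
Put 63 GB in drive 2; 1 GB remain.
Put 57 GB in drive 3; 7 GB remain.
Put 40 GB in drive 4; 24 GB remain.
Put 53 GB in drive 5; 11 GB remain.
Put 16 GB in drive 6; 48 GB remain.
Put 48 GB in drive 6; 0 GB remain.
Put 48 GB in drive 7; 16 GB remain.
Final drives: [6,10,11] [63] [57] [40] [53] [16,48] [48].

7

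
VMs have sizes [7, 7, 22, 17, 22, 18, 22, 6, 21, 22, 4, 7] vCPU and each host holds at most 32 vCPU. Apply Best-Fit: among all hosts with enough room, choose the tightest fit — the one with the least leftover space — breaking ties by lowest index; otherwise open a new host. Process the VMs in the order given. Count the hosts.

7

7 vCPU → host 1 (remaining 25 vCPU)
7 vCPU → host 1 (remaining 18 vCPU)
22 vCPU → host 2 (remaining 10 vCPU)
17 vCPU → host 1 (remaining 1 vCPU)
22 vCPU → host 3 (remaining 10 vCPU)
18 vCPU → host 4 (remaining 14 vCPU)
22 vCPU → host 5 (remaining 10 vCPU)
6 vCPU → host 2 (remaining 4 vCPU)
21 vCPU → host 6 (remaining 11 vCPU)
22 vCPU → host 7 (remaining 10 vCPU)
4 vCPU → host 2 (remaining 0 vCPU)
7 vCPU → host 3 (remaining 3 vCPU)
Final hosts: [7,7,17] [22,6,4] [22,7] [18] [22] [21] [22].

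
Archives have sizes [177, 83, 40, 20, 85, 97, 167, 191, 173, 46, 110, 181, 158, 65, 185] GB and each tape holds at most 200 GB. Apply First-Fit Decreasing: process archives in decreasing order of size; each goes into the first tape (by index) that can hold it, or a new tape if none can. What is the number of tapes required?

Sorted descending: 191, 185, 181, 177, 173, 167, 158, 110, 97, 85, 83, 65, 46, 40, 20.
191 GB → tape 1 (remaining 9 GB)
185 GB → tape 2 (remaining 15 GB)
181 GB → tape 3 (remaining 19 GB)
177 GB → tape 4 (remaining 23 GB)
173 GB → tape 5 (remaining 27 GB)
167 GB → tape 6 (remaining 33 GB)
158 GB → tape 7 (remaining 42 GB)
110 GB → tape 8 (remaining 90 GB)
97 GB → tape 9 (remaining 103 GB)
85 GB → tape 8 (remaining 5 GB)
83 GB → tape 9 (remaining 20 GB)
65 GB → tape 10 (remaining 135 GB)
46 GB → tape 10 (remaining 89 GB)
40 GB → tape 7 (remaining 2 GB)
20 GB → tape 4 (remaining 3 GB)
Final tapes: [191] [185] [181] [177,20] [173] [167] [158,40] [110,85] [97,83] [65,46].

10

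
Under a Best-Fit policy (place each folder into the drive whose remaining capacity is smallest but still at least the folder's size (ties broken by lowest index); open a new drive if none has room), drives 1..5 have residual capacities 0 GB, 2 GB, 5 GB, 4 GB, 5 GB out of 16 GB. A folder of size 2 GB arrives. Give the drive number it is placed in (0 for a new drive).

2

Drives with room: drive 2 (2 GB), drive 3 (5 GB), drive 4 (4 GB), drive 5 (5 GB).
Tightest fit is drive 2 with 2 GB free.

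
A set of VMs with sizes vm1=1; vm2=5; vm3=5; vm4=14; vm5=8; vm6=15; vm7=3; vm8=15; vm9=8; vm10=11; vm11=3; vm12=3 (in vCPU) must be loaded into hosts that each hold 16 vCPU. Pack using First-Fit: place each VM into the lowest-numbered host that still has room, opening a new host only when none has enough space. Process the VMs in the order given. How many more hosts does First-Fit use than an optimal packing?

First-Fit: [1,5,5,3] [14] [8,8] [15] [15] [11,3] [3] → 7 hosts.
Total size 91 vCPU; any packing needs at least ⌈91/16⌉ = 6 hosts.
An optimal packing achieves that bound: [15,1] [15] [14] [11,5] [8,8] [5,3,3,3] → 6 hosts.
Excess: 7 − 6 = 1.

1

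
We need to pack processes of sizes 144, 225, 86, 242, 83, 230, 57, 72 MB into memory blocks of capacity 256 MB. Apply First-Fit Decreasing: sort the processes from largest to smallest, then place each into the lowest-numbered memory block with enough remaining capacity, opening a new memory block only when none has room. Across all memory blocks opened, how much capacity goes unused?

141

Sorted descending: 242, 230, 225, 144, 86, 83, 72, 57.
memory block 1: place 242 MB, 14 MB left
memory block 2: place 230 MB, 26 MB left
memory block 3: place 225 MB, 31 MB left
memory block 4: place 144 MB, 112 MB left
memory block 4: place 86 MB, 26 MB left
memory block 5: place 83 MB, 173 MB left
memory block 5: place 72 MB, 101 MB left
memory block 5: place 57 MB, 44 MB left
5 memory blocks × 256 MB = 1280 MB; used 1139 MB; unused 141 MB.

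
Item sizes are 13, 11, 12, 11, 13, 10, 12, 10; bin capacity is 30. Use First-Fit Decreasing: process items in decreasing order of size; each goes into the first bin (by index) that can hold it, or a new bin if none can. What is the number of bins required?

4

Sorted descending: 13, 13, 12, 12, 11, 11, 10, 10.
13 → bin 1 (remaining 17)
13 → bin 1 (remaining 4)
12 → bin 2 (remaining 18)
12 → bin 2 (remaining 6)
11 → bin 3 (remaining 19)
11 → bin 3 (remaining 8)
10 → bin 4 (remaining 20)
10 → bin 4 (remaining 10)
Final bins: [13,13] [12,12] [11,11] [10,10].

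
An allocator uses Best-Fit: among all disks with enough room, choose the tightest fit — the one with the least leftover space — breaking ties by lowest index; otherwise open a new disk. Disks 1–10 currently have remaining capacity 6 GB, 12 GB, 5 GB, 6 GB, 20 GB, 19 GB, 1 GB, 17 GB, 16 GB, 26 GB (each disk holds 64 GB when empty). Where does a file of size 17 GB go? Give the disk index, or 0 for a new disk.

Disks with room: disk 5 (20 GB), disk 6 (19 GB), disk 8 (17 GB), disk 10 (26 GB).
Tightest fit is disk 8 with 17 GB free.

8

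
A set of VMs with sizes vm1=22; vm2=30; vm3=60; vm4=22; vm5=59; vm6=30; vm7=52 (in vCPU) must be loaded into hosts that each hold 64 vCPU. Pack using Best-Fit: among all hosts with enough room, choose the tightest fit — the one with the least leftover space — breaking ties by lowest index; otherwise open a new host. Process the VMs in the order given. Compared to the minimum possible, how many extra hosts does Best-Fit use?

0

Best-Fit: [22,30] [60] [22,30] [59] [52] → 5 hosts.
Total size 275 vCPU; any packing needs at least ⌈275/64⌉ = 5 hosts.
So 5 is already optimal.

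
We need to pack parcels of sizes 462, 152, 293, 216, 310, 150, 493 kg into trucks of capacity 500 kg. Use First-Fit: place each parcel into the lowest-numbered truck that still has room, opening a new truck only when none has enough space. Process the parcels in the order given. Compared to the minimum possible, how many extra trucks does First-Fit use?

First-Fit: [462] [152,293] [216,150] [310] [493] → 5 trucks.
Total size 2076 kg; any packing needs at least ⌈2076/500⌉ = 5 trucks.
So 5 is already optimal.

0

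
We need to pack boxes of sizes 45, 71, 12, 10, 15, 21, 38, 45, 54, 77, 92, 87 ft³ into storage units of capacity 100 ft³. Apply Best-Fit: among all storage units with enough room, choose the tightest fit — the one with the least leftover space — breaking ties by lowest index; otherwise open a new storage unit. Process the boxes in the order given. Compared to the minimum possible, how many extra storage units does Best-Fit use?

Best-Fit: [45,15,21] [71,12,10] [38,45] [54] [77] [92] [87] → 7 storage units.
Total size 567 ft³; any packing needs at least ⌈567/100⌉ = 6 storage units.
An optimal packing achieves that bound: [92] [87,12] [77,21] [71,15,10] [54,45] [45,38] → 6 storage units.
Excess: 7 − 6 = 1.

1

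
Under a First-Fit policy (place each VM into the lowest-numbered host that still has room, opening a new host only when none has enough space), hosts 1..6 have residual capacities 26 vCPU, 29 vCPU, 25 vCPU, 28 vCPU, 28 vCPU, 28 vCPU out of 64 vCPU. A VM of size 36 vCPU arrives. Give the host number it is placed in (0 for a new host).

No host has ≥ 36 vCPU free, so a new host is opened.

0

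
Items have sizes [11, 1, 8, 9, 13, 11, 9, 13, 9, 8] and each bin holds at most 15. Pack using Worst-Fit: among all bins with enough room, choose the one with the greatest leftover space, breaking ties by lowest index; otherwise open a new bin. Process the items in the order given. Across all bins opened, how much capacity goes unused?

43

11 → bin 1 (remaining 4)
1 → bin 1 (remaining 3)
8 → bin 2 (remaining 7)
9 → bin 3 (remaining 6)
13 → bin 4 (remaining 2)
11 → bin 5 (remaining 4)
9 → bin 6 (remaining 6)
13 → bin 7 (remaining 2)
9 → bin 8 (remaining 6)
8 → bin 9 (remaining 7)
9 bins × 15 = 135; used 92; unused 43.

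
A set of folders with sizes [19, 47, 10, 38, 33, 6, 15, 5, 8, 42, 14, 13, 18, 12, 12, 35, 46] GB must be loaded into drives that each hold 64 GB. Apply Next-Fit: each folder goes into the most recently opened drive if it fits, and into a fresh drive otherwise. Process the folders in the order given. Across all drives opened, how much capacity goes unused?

drive 1: place 19 GB, 45 GB left
drive 2: place 47 GB, 17 GB left
drive 2: place 10 GB, 7 GB left
drive 3: place 38 GB, 26 GB left
drive 4: place 33 GB, 31 GB left
drive 4: place 6 GB, 25 GB left
drive 4: place 15 GB, 10 GB left
drive 4: place 5 GB, 5 GB left
drive 5: place 8 GB, 56 GB left
drive 5: place 42 GB, 14 GB left
drive 5: place 14 GB, 0 GB left
drive 6: place 13 GB, 51 GB left
drive 6: place 18 GB, 33 GB left
drive 6: place 12 GB, 21 GB left
drive 6: place 12 GB, 9 GB left
drive 7: place 35 GB, 29 GB left
drive 8: place 46 GB, 18 GB left
8 drives × 64 GB = 512 GB; used 373 GB; unused 139 GB.

139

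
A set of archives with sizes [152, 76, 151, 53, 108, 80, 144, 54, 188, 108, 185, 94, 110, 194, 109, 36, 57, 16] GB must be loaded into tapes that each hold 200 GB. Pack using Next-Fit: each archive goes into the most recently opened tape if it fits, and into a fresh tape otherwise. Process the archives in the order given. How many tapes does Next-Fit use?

14

152 GB → tape 1 (remaining 48 GB)
76 GB → tape 2 (remaining 124 GB)
151 GB → tape 3 (remaining 49 GB)
53 GB → tape 4 (remaining 147 GB)
108 GB → tape 4 (remaining 39 GB)
80 GB → tape 5 (remaining 120 GB)
144 GB → tape 6 (remaining 56 GB)
54 GB → tape 6 (remaining 2 GB)
188 GB → tape 7 (remaining 12 GB)
108 GB → tape 8 (remaining 92 GB)
185 GB → tape 9 (remaining 15 GB)
94 GB → tape 10 (remaining 106 GB)
110 GB → tape 11 (remaining 90 GB)
194 GB → tape 12 (remaining 6 GB)
109 GB → tape 13 (remaining 91 GB)
36 GB → tape 13 (remaining 55 GB)
57 GB → tape 14 (remaining 143 GB)
16 GB → tape 14 (remaining 127 GB)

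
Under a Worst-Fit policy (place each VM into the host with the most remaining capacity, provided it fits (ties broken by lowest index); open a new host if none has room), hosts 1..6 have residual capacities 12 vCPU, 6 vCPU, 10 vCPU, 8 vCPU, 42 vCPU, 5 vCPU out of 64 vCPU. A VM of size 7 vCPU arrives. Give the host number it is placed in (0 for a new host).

5

Hosts with room: host 1 (12 vCPU), host 3 (10 vCPU), host 4 (8 vCPU), host 5 (42 vCPU).
Most room is host 5 with 42 vCPU free.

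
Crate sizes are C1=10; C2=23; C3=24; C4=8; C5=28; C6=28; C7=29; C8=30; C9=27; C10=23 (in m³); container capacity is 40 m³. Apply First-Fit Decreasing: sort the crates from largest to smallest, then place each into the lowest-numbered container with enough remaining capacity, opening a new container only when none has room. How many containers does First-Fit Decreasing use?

8

Sorted descending: 30, 29, 28, 28, 27, 24, 23, 23, 10, 8.
container 1: place 30 m³, 10 m³ left
container 2: place 29 m³, 11 m³ left
container 3: place 28 m³, 12 m³ left
container 4: place 28 m³, 12 m³ left
container 5: place 27 m³, 13 m³ left
container 6: place 24 m³, 16 m³ left
container 7: place 23 m³, 17 m³ left
container 8: place 23 m³, 17 m³ left
container 1: place 10 m³, 0 m³ left
container 2: place 8 m³, 3 m³ left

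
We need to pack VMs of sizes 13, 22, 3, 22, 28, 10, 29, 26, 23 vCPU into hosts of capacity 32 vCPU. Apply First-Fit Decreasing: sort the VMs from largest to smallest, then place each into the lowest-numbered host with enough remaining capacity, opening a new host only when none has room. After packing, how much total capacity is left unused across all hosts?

Sorted descending: 29, 28, 26, 23, 22, 22, 13, 10, 3.
29 vCPU → host 1 (remaining 3 vCPU)
28 vCPU → host 2 (remaining 4 vCPU)
26 vCPU → host 3 (remaining 6 vCPU)
23 vCPU → host 4 (remaining 9 vCPU)
22 vCPU → host 5 (remaining 10 vCPU)
22 vCPU → host 6 (remaining 10 vCPU)
13 vCPU → host 7 (remaining 19 vCPU)
10 vCPU → host 5 (remaining 0 vCPU)
3 vCPU → host 1 (remaining 0 vCPU)
7 hosts × 32 vCPU = 224 vCPU; used 176 vCPU; unused 48 vCPU.

48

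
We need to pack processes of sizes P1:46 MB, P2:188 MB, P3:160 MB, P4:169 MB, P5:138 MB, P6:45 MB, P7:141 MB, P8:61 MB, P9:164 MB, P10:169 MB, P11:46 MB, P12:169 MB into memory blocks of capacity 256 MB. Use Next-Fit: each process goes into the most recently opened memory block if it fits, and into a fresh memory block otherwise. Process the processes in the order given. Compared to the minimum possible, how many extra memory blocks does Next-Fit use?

Next-Fit: [46,188] [160] [169] [138,45] [141,61] [164] [169,46] [169] → 8 memory blocks.
8 processes exceed 128 MB (half the capacity), and no two of those can share a memory block, so at least 8 memory blocks are needed.
So 8 is already optimal.

0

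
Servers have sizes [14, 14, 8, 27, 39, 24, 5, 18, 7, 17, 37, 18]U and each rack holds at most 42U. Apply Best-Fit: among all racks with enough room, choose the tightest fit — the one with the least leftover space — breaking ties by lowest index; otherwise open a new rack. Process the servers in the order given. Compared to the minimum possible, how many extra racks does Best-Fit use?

0

Best-Fit: [14,14,8,5] [27,7] [39] [24,18] [17,18] [37] → 6 racks.
Total size 228U; any packing needs at least ⌈228/42⌉ = 6 racks.
So 6 is already optimal.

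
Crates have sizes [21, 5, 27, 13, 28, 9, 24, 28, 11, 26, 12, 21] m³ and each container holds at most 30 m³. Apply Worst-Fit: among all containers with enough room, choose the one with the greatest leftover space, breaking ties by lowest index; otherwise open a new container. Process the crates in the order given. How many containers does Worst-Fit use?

9

container 1: place 21 m³, 9 m³ left
container 1: place 5 m³, 4 m³ left
container 2: place 27 m³, 3 m³ left
container 3: place 13 m³, 17 m³ left
container 4: place 28 m³, 2 m³ left
container 3: place 9 m³, 8 m³ left
container 5: place 24 m³, 6 m³ left
container 6: place 28 m³, 2 m³ left
container 7: place 11 m³, 19 m³ left
container 8: place 26 m³, 4 m³ left
container 7: place 12 m³, 7 m³ left
container 9: place 21 m³, 9 m³ left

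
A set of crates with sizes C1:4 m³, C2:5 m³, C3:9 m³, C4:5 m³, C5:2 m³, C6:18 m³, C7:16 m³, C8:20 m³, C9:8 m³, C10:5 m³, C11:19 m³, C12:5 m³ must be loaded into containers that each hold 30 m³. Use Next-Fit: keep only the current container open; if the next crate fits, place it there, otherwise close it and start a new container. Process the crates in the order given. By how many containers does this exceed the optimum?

1

Next-Fit: [4,5,9,5,2] [18] [16] [20,8] [5,19,5] → 5 containers.
Total size 116 m³; any packing needs at least ⌈116/30⌉ = 4 containers.
An optimal packing achieves that bound: [20,9] [19,8,2] [18,5,5] [16,5,5,4] → 4 containers.
Excess: 5 − 4 = 1.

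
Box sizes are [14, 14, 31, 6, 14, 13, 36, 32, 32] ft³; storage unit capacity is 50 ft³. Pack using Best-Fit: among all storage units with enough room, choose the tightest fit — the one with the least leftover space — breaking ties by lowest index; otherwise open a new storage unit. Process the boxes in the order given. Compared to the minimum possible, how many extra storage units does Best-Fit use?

Best-Fit: [14,14,14] [31,6,13] [36] [32] [32] → 5 storage units.
Total size 192 ft³; any packing needs at least ⌈192/50⌉ = 4 storage units.
An optimal packing achieves that bound: [36,14] [32,14] [32,14] [31,13,6] → 4 storage units.
Excess: 5 − 4 = 1.

1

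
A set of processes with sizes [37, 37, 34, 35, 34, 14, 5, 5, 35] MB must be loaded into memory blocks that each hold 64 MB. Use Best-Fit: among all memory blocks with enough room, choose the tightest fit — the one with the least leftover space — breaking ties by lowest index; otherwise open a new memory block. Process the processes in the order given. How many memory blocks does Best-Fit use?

memory block 1: place 37 MB, 27 MB left
memory block 2: place 37 MB, 27 MB left
memory block 3: place 34 MB, 30 MB left
memory block 4: place 35 MB, 29 MB left
memory block 5: place 34 MB, 30 MB left
memory block 1: place 14 MB, 13 MB left
memory block 1: place 5 MB, 8 MB left
memory block 1: place 5 MB, 3 MB left
memory block 6: place 35 MB, 29 MB left
Final memory blocks: [37,14,5,5] [37] [34] [35] [34] [35].

6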